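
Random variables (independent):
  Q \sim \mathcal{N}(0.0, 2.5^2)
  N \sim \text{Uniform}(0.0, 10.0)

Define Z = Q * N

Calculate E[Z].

For independent RVs: E[XY] = E[X]*E[Y]
E[Q] = 0
E[N] = 5
E[Z] = 0 * 5 = 0

0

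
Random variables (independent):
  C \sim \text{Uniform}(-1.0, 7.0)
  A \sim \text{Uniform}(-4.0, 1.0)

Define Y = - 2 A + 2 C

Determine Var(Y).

For independent RVs: Var(aX + bY) = a²Var(X) + b²Var(Y)
Var(C) = 5.3333333
Var(A) = 2.0833333
Var(Y) = 2²*5.3333333 + (-2)²*2.0833333
= 4*5.3333333 + 4*2.0833333 = 29.666667

29.666667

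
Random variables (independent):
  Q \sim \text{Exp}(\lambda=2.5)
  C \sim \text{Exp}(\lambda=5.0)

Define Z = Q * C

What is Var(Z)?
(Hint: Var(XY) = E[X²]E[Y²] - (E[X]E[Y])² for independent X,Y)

Var(XY) = E[X²]E[Y²] - (E[X]E[Y])²
E[Q] = 0.4, Var(Q) = 0.16
E[C] = 0.2, Var(C) = 0.04
E[Q²] = 0.16 + 0.4² = 0.32
E[C²] = 0.04 + 0.2² = 0.08
Var(Z) = 0.32*0.08 - (0.4*0.2)²
= 0.0256 - 0.0064 = 0.0192

0.0192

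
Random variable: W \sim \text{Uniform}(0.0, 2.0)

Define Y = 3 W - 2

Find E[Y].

For Y = 3W - 2:
E[Y] = 3 * E[W] - 2
E[W] = (0 + 2)/2 = 1
E[Y] = 3 * 1 - 2 = 1

1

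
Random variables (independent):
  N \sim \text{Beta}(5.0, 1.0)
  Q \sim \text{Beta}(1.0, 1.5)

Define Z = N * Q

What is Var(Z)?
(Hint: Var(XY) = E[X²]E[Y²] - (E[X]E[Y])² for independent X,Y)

Var(XY) = E[X²]E[Y²] - (E[X]E[Y])²
E[N] = 0.83333333, Var(N) = 0.01984127
E[Q] = 0.4, Var(Q) = 0.068571429
E[N²] = 0.01984127 + 0.83333333² = 0.71428571
E[Q²] = 0.068571429 + 0.4² = 0.22857143
Var(Z) = 0.71428571*0.22857143 - (0.83333333*0.4)²
= 0.16326531 - 0.11111111 = 0.052154195

0.052154195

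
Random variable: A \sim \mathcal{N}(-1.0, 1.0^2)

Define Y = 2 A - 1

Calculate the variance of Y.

For Y = aA + b: Var(Y) = a² * Var(A)
Var(A) = 1.0^2 = 1
Var(Y) = 2² * 1 = 4 * 1 = 4

4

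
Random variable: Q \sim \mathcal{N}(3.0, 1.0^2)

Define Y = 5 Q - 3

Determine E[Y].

For Y = 5Q - 3:
E[Y] = 5 * E[Q] - 3
E[Q] = 3.0 = 3
E[Y] = 5 * 3 - 3 = 12

12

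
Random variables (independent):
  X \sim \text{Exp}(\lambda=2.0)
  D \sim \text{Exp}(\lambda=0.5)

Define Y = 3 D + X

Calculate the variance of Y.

For independent RVs: Var(aX + bY) = a²Var(X) + b²Var(Y)
Var(X) = 0.25
Var(D) = 4
Var(Y) = 1²*0.25 + 3²*4
= 1*0.25 + 9*4 = 36.25

36.25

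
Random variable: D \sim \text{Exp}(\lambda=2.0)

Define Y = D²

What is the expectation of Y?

Using E[X²] = Var(X) + (E[X])²:
E[D] = 0.5
Var(D) = 1/2.0^2 = 0.25
E[D²] = 0.25 + 0.5² = 0.25 + 0.25 = 0.5

0.5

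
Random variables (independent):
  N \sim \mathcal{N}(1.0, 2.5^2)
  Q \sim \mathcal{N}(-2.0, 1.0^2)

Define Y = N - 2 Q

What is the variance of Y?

For independent RVs: Var(aX + bY) = a²Var(X) + b²Var(Y)
Var(N) = 6.25
Var(Q) = 1
Var(Y) = 1²*6.25 + (-2)²*1
= 1*6.25 + 4*1 = 10.25

10.25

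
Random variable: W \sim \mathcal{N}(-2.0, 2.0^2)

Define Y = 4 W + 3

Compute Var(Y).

For Y = aW + b: Var(Y) = a² * Var(W)
Var(W) = 2.0^2 = 4
Var(Y) = 4² * 4 = 16 * 4 = 64

64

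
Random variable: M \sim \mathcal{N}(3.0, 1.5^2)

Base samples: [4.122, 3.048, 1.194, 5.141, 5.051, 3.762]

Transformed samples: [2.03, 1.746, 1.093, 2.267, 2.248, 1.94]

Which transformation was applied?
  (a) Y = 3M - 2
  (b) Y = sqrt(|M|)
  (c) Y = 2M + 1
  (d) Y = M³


Checking option (b) Y = sqrt(|M|):
  M = 4.122 -> Y = 2.03 ✓
  M = 3.048 -> Y = 1.746 ✓
  M = 1.194 -> Y = 1.093 ✓
All samples match this transformation.

(b) sqrt(|M|)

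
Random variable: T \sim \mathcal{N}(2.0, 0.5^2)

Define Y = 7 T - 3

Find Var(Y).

For Y = aT + b: Var(Y) = a² * Var(T)
Var(T) = 0.5^2 = 0.25
Var(Y) = 7² * 0.25 = 49 * 0.25 = 12.25

12.25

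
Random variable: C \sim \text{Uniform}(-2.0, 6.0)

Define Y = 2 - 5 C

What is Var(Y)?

For Y = aC + b: Var(Y) = a² * Var(C)
Var(C) = (6 + 2)^2/12 = 5.3333333
Var(Y) = (-5)² * 5.3333333 = 25 * 5.3333333 = 133.33333

133.33333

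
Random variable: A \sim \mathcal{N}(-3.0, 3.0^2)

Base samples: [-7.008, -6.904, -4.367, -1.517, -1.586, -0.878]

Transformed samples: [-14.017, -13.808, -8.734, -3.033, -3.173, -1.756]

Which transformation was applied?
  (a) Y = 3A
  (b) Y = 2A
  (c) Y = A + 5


Checking option (b) Y = 2A:
  A = -7.008 -> Y = -14.017 ✓
  A = -6.904 -> Y = -13.808 ✓
  A = -4.367 -> Y = -8.734 ✓
All samples match this transformation.

(b) 2A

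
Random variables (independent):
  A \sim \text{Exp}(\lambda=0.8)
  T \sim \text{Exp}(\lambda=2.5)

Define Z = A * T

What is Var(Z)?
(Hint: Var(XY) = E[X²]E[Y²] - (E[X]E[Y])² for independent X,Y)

Var(XY) = E[X²]E[Y²] - (E[X]E[Y])²
E[A] = 1.25, Var(A) = 1.5625
E[T] = 0.4, Var(T) = 0.16
E[A²] = 1.5625 + 1.25² = 3.125
E[T²] = 0.16 + 0.4² = 0.32
Var(Z) = 3.125*0.32 - (1.25*0.4)²
= 1 - 0.25 = 0.75

0.75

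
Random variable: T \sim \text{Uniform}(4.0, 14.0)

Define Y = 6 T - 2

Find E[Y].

For Y = 6T - 2:
E[Y] = 6 * E[T] - 2
E[T] = (4 + 14)/2 = 9
E[Y] = 6 * 9 - 2 = 52

52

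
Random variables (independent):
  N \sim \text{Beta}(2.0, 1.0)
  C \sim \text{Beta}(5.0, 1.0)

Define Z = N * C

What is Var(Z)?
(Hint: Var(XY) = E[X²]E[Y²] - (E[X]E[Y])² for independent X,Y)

Var(XY) = E[X²]E[Y²] - (E[X]E[Y])²
E[N] = 0.66666667, Var(N) = 0.055555556
E[C] = 0.83333333, Var(C) = 0.01984127
E[N²] = 0.055555556 + 0.66666667² = 0.5
E[C²] = 0.01984127 + 0.83333333² = 0.71428571
Var(Z) = 0.5*0.71428571 - (0.66666667*0.83333333)²
= 0.35714286 - 0.30864198 = 0.048500882

0.048500882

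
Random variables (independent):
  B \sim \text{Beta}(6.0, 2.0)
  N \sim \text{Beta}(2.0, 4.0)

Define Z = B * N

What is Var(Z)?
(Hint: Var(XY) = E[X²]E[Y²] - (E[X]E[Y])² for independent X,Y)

Var(XY) = E[X²]E[Y²] - (E[X]E[Y])²
E[B] = 0.75, Var(B) = 0.020833333
E[N] = 0.33333333, Var(N) = 0.031746032
E[B²] = 0.020833333 + 0.75² = 0.58333333
E[N²] = 0.031746032 + 0.33333333² = 0.14285714
Var(Z) = 0.58333333*0.14285714 - (0.75*0.33333333)²
= 0.083333333 - 0.0625 = 0.020833333

0.020833333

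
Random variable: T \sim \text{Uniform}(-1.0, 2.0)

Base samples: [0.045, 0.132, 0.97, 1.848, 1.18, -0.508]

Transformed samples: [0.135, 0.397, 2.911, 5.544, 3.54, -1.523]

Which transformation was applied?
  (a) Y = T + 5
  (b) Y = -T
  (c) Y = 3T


Checking option (c) Y = 3T:
  T = 0.045 -> Y = 0.135 ✓
  T = 0.132 -> Y = 0.397 ✓
  T = 0.97 -> Y = 2.911 ✓
All samples match this transformation.

(c) 3T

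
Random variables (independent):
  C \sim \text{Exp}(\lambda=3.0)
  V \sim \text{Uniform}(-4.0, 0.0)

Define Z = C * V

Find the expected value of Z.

For independent RVs: E[XY] = E[X]*E[Y]
E[C] = 0.33333333
E[V] = -2
E[Z] = 0.33333333 * (-2) = -0.66666667

-0.66666667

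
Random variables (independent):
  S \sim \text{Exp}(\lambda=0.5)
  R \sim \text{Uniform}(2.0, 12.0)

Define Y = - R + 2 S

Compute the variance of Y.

For independent RVs: Var(aX + bY) = a²Var(X) + b²Var(Y)
Var(S) = 4
Var(R) = 8.3333333
Var(Y) = 2²*4 + (-1)²*8.3333333
= 4*4 + 1*8.3333333 = 24.333333

24.333333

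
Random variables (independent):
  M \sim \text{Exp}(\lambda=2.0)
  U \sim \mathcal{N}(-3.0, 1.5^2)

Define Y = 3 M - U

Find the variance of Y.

For independent RVs: Var(aX + bY) = a²Var(X) + b²Var(Y)
Var(M) = 0.25
Var(U) = 2.25
Var(Y) = 3²*0.25 + (-1)²*2.25
= 9*0.25 + 1*2.25 = 4.5

4.5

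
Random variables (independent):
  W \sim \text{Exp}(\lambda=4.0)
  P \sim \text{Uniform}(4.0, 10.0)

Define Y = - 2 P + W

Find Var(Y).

For independent RVs: Var(aX + bY) = a²Var(X) + b²Var(Y)
Var(W) = 0.0625
Var(P) = 3
Var(Y) = 1²*0.0625 + (-2)²*3
= 1*0.0625 + 4*3 = 12.0625

12.0625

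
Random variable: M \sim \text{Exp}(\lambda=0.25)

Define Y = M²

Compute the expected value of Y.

Using E[X²] = Var(X) + (E[X])²:
E[M] = 4
Var(M) = 1/0.25^2 = 16
E[M²] = 16 + 4² = 16 + 16 = 32

32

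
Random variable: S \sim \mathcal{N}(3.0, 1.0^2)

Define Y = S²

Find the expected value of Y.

Using E[X²] = Var(X) + (E[X])²:
E[S] = 3
Var(S) = 1.0^2 = 1
E[S²] = 1 + 3² = 1 + 9 = 10

10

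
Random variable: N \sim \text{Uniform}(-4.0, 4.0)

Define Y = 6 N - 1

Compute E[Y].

For Y = 6N - 1:
E[Y] = 6 * E[N] - 1
E[N] = (-4 + 4)/2 = 0
E[Y] = 6 * 0 - 1 = -1

-1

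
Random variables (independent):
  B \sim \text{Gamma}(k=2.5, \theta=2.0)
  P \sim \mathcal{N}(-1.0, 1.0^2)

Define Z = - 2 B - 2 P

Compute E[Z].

E[Z] = -2*E[B] - 2*E[P]
E[B] = 5
E[P] = -1
E[Z] = -2*5 - 2*(-1) = -8

-8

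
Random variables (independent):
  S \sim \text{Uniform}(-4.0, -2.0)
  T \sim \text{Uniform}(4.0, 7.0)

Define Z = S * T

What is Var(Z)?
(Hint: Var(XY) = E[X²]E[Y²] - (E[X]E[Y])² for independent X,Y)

Var(XY) = E[X²]E[Y²] - (E[X]E[Y])²
E[S] = -3, Var(S) = 0.33333333
E[T] = 5.5, Var(T) = 0.75
E[S²] = 0.33333333 + (-3)² = 9.3333333
E[T²] = 0.75 + 5.5² = 31
Var(Z) = 9.3333333*31 - (-3*5.5)²
= 289.33333 - 272.25 = 17.083333

17.083333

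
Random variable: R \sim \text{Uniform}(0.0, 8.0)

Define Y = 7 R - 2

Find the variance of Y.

For Y = aR + b: Var(Y) = a² * Var(R)
Var(R) = (8 - 0)^2/12 = 5.3333333
Var(Y) = 7² * 5.3333333 = 49 * 5.3333333 = 261.33333

261.33333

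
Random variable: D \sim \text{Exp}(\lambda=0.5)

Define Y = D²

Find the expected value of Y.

E[D²] = Var(D) + (E[D])² = 4 + 4 = 8

8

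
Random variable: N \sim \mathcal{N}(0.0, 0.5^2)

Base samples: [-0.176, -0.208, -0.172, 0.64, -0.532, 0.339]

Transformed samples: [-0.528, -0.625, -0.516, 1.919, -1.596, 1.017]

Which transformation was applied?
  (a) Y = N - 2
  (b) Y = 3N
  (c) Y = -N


Checking option (b) Y = 3N:
  N = -0.176 -> Y = -0.528 ✓
  N = -0.208 -> Y = -0.625 ✓
  N = -0.172 -> Y = -0.516 ✓
All samples match this transformation.

(b) 3N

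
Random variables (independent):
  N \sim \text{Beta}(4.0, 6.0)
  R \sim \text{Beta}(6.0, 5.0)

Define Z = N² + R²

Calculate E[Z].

E[Z] = E[N²] + E[R²]
E[N²] = Var(N) + E[N]² = 0.021818182 + 0.16 = 0.18181818
E[R²] = Var(R) + E[R]² = 0.020661157 + 0.29752066 = 0.31818182
E[Z] = 0.18181818 + 0.31818182 = 0.5

0.5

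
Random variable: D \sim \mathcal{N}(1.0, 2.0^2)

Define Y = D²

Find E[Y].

Using E[X²] = Var(X) + (E[X])²:
E[D] = 1
Var(D) = 2.0^2 = 4
E[D²] = 4 + 1² = 4 + 1 = 5

5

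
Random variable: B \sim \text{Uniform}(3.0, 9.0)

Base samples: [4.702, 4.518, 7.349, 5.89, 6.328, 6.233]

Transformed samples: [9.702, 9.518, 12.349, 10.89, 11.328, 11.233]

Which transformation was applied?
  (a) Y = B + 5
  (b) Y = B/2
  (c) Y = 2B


Checking option (a) Y = B + 5:
  B = 4.702 -> Y = 9.702 ✓
  B = 4.518 -> Y = 9.518 ✓
  B = 7.349 -> Y = 12.349 ✓
All samples match this transformation.

(a) B + 5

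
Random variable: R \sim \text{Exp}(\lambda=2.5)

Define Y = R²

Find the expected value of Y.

E[R²] = Var(R) + (E[R])² = 0.16 + 0.16 = 0.32

0.32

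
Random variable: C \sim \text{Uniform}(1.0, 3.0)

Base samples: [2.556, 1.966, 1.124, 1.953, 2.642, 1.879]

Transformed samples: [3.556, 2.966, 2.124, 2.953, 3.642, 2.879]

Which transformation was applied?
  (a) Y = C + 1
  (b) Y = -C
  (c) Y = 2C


Checking option (a) Y = C + 1:
  C = 2.556 -> Y = 3.556 ✓
  C = 1.966 -> Y = 2.966 ✓
  C = 1.124 -> Y = 2.124 ✓
All samples match this transformation.

(a) C + 1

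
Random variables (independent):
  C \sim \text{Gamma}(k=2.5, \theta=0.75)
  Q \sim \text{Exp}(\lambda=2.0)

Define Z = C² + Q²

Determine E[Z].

E[Z] = E[C²] + E[Q²]
E[C²] = Var(C) + E[C]² = 1.40625 + 3.515625 = 4.921875
E[Q²] = Var(Q) + E[Q]² = 0.25 + 0.25 = 0.5
E[Z] = 4.921875 + 0.5 = 5.421875

5.421875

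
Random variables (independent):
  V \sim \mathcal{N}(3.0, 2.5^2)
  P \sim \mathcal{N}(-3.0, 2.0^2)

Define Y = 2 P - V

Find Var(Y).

For independent RVs: Var(aX + bY) = a²Var(X) + b²Var(Y)
Var(V) = 6.25
Var(P) = 4
Var(Y) = (-1)²*6.25 + 2²*4
= 1*6.25 + 4*4 = 22.25

22.25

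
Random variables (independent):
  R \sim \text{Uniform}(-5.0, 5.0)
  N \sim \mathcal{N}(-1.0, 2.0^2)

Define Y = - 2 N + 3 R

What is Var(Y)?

For independent RVs: Var(aX + bY) = a²Var(X) + b²Var(Y)
Var(R) = 8.3333333
Var(N) = 4
Var(Y) = 3²*8.3333333 + (-2)²*4
= 9*8.3333333 + 4*4 = 91

91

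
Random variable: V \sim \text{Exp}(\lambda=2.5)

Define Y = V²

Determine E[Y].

Using E[X²] = Var(X) + (E[X])²:
E[V] = 0.4
Var(V) = 1/2.5^2 = 0.16
E[V²] = 0.16 + 0.4² = 0.16 + 0.16 = 0.32

0.32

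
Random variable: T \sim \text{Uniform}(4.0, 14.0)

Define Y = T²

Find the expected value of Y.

E[T²] = Var(T) + (E[T])² = 8.3333333 + 81 = 89.333333

89.333333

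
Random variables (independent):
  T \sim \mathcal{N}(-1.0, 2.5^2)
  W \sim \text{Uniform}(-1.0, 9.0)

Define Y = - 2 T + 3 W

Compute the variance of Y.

For independent RVs: Var(aX + bY) = a²Var(X) + b²Var(Y)
Var(T) = 6.25
Var(W) = 8.3333333
Var(Y) = (-2)²*6.25 + 3²*8.3333333
= 4*6.25 + 9*8.3333333 = 100

100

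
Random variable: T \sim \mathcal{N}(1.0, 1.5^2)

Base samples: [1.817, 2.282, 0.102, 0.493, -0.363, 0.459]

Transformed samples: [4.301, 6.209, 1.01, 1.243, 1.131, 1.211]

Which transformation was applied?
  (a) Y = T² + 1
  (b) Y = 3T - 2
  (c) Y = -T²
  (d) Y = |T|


Checking option (a) Y = T² + 1:
  T = 1.817 -> Y = 4.301 ✓
  T = 2.282 -> Y = 6.209 ✓
  T = 0.102 -> Y = 1.01 ✓
All samples match this transformation.

(a) T² + 1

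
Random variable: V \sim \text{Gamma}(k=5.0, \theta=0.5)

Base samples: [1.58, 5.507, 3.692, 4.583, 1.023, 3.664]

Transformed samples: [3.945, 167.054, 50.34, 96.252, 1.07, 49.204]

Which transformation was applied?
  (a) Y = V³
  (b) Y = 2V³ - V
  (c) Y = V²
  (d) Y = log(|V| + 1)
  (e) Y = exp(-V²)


Checking option (a) Y = V³:
  V = 1.58 -> Y = 3.945 ✓
  V = 5.507 -> Y = 167.054 ✓
  V = 3.692 -> Y = 50.34 ✓
All samples match this transformation.

(a) V³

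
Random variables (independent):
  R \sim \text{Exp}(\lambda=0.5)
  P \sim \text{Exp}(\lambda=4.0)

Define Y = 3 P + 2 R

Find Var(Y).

For independent RVs: Var(aX + bY) = a²Var(X) + b²Var(Y)
Var(R) = 4
Var(P) = 0.0625
Var(Y) = 2²*4 + 3²*0.0625
= 4*4 + 9*0.0625 = 16.5625

16.5625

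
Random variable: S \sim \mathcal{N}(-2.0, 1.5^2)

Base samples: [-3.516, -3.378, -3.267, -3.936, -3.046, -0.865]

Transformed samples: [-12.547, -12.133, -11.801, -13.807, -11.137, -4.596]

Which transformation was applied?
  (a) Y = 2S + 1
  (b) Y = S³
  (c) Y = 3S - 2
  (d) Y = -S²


Checking option (c) Y = 3S - 2:
  S = -3.516 -> Y = -12.547 ✓
  S = -3.378 -> Y = -12.133 ✓
  S = -3.267 -> Y = -11.801 ✓
All samples match this transformation.

(c) 3S - 2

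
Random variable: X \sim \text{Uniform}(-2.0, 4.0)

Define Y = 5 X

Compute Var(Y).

For Y = aX + b: Var(Y) = a² * Var(X)
Var(X) = (4 + 2)^2/12 = 3
Var(Y) = 5² * 3 = 25 * 3 = 75

75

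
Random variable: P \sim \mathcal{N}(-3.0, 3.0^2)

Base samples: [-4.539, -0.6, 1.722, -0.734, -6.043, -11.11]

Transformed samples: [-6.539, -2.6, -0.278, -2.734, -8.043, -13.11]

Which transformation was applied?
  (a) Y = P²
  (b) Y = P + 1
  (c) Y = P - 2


Checking option (c) Y = P - 2:
  P = -4.539 -> Y = -6.539 ✓
  P = -0.6 -> Y = -2.6 ✓
  P = 1.722 -> Y = -0.278 ✓
All samples match this transformation.

(c) P - 2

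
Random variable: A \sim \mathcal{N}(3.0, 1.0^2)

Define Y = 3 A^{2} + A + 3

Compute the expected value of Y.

E[Y] = 3*E[A²] + 1*E[A] + 3
E[A] = 3
E[A²] = Var(A) + (E[A])² = 1 + 9 = 10
E[Y] = 3*10 + 1*3 + 3 = 36

36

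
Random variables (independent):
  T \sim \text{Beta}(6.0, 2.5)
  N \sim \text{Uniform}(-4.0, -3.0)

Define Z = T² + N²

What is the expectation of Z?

E[Z] = E[T²] + E[N²]
E[T²] = Var(T) + E[T]² = 0.021853943 + 0.4982699 = 0.52012384
E[N²] = Var(N) + E[N]² = 0.083333333 + 12.25 = 12.333333
E[Z] = 0.52012384 + 12.333333 = 12.853457

12.853457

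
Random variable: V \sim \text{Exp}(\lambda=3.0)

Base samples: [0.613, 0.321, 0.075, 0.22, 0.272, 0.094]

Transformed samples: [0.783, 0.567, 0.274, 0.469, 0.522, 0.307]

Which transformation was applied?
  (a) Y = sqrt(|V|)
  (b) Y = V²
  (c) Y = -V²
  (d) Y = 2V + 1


Checking option (a) Y = sqrt(|V|):
  V = 0.613 -> Y = 0.783 ✓
  V = 0.321 -> Y = 0.567 ✓
  V = 0.075 -> Y = 0.274 ✓
All samples match this transformation.

(a) sqrt(|V|)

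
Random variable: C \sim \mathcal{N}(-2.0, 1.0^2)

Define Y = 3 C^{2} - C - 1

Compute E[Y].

E[Y] = 3*E[C²] - 1*E[C] - 1
E[C] = -2
E[C²] = Var(C) + (E[C])² = 1 + 4 = 5
E[Y] = 3*5 - 1*(-2) - 1 = 16

16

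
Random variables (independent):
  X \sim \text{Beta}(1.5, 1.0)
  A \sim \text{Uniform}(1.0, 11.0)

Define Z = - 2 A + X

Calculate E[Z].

E[Z] = 1*E[X] - 2*E[A]
E[X] = 0.6
E[A] = 6
E[Z] = 1*0.6 - 2*6 = -11.4

-11.4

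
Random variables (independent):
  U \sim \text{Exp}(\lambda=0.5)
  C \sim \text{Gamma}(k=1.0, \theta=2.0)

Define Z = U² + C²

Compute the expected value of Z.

E[Z] = E[U²] + E[C²]
E[U²] = Var(U) + E[U]² = 4 + 4 = 8
E[C²] = Var(C) + E[C]² = 4 + 4 = 8
E[Z] = 8 + 8 = 16

16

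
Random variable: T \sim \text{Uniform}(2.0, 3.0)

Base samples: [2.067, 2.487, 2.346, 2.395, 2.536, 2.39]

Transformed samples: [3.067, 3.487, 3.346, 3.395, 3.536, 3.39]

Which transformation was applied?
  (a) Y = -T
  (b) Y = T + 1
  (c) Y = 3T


Checking option (b) Y = T + 1:
  T = 2.067 -> Y = 3.067 ✓
  T = 2.487 -> Y = 3.487 ✓
  T = 2.346 -> Y = 3.346 ✓
All samples match this transformation.

(b) T + 1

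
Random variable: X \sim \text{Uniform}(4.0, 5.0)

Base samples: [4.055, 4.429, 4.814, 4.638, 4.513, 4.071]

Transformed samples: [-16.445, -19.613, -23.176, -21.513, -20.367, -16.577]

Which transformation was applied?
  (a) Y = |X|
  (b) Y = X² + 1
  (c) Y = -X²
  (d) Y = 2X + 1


Checking option (c) Y = -X²:
  X = 4.055 -> Y = -16.445 ✓
  X = 4.429 -> Y = -19.613 ✓
  X = 4.814 -> Y = -23.176 ✓
All samples match this transformation.

(c) -X²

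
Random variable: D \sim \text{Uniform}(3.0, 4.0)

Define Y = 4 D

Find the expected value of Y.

For Y = 4D:
E[Y] = 4 * E[D]
E[D] = (3 + 4)/2 = 3.5
E[Y] = 4 * 3.5 = 14

14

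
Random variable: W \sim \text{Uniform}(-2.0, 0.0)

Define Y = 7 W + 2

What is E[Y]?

For Y = 7W + 2:
E[Y] = 7 * E[W] + 2
E[W] = (-2 + 0)/2 = -1
E[Y] = 7 * (-1) + 2 = -5

-5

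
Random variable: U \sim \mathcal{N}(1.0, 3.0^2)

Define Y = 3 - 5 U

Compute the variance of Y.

For Y = aU + b: Var(Y) = a² * Var(U)
Var(U) = 3.0^2 = 9
Var(Y) = (-5)² * 9 = 25 * 9 = 225

225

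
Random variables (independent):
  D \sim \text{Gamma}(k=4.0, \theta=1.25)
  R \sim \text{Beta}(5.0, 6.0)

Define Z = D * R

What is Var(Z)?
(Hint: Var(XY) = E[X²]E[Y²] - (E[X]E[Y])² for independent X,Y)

Var(XY) = E[X²]E[Y²] - (E[X]E[Y])²
E[D] = 5, Var(D) = 6.25
E[R] = 0.45454545, Var(R) = 0.020661157
E[D²] = 6.25 + 5² = 31.25
E[R²] = 0.020661157 + 0.45454545² = 0.22727273
Var(Z) = 31.25*0.22727273 - (5*0.45454545)²
= 7.1022727 - 5.1652893 = 1.9369835

1.9369835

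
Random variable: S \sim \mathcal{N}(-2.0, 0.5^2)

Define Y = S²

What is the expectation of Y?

E[S²] = Var(S) + (E[S])² = 0.25 + 4 = 4.25

4.25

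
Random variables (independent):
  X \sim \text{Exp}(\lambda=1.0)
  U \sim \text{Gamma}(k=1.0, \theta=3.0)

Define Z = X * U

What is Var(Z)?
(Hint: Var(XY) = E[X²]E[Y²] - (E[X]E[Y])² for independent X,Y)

Var(XY) = E[X²]E[Y²] - (E[X]E[Y])²
E[X] = 1, Var(X) = 1
E[U] = 3, Var(U) = 9
E[X²] = 1 + 1² = 2
E[U²] = 9 + 3² = 18
Var(Z) = 2*18 - (1*3)²
= 36 - 9 = 27

27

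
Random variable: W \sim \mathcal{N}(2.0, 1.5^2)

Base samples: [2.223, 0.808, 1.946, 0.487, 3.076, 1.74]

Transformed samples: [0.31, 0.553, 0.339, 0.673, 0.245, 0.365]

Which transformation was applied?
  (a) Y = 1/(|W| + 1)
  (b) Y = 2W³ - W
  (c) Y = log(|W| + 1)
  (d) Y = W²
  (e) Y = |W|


Checking option (a) Y = 1/(|W| + 1):
  W = 2.223 -> Y = 0.31 ✓
  W = 0.808 -> Y = 0.553 ✓
  W = 1.946 -> Y = 0.339 ✓
All samples match this transformation.

(a) 1/(|W| + 1)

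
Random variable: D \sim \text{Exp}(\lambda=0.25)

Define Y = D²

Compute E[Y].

Using E[X²] = Var(X) + (E[X])²:
E[D] = 4
Var(D) = 1/0.25^2 = 16
E[D²] = 16 + 4² = 16 + 16 = 32

32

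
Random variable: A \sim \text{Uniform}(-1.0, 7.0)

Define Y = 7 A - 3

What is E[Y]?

For Y = 7A - 3:
E[Y] = 7 * E[A] - 3
E[A] = (-1 + 7)/2 = 3
E[Y] = 7 * 3 - 3 = 18

18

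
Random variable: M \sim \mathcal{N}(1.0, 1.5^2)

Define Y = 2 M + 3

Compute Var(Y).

For Y = aM + b: Var(Y) = a² * Var(M)
Var(M) = 1.5^2 = 2.25
Var(Y) = 2² * 2.25 = 4 * 2.25 = 9

9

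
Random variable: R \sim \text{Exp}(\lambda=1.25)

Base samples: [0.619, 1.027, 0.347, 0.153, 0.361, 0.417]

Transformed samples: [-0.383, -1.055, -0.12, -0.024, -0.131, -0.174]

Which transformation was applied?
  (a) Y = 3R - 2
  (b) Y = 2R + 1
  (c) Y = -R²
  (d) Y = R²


Checking option (c) Y = -R²:
  R = 0.619 -> Y = -0.383 ✓
  R = 1.027 -> Y = -1.055 ✓
  R = 0.347 -> Y = -0.12 ✓
All samples match this transformation.

(c) -R²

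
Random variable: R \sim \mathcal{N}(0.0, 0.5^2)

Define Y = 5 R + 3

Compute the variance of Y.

For Y = aR + b: Var(Y) = a² * Var(R)
Var(R) = 0.5^2 = 0.25
Var(Y) = 5² * 0.25 = 25 * 0.25 = 6.25

6.25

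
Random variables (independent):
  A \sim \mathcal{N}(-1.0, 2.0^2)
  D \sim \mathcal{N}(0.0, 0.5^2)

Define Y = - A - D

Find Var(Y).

For independent RVs: Var(aX + bY) = a²Var(X) + b²Var(Y)
Var(A) = 4
Var(D) = 0.25
Var(Y) = (-1)²*4 + (-1)²*0.25
= 1*4 + 1*0.25 = 4.25

4.25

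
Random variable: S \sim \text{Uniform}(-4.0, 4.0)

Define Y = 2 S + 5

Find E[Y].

For Y = 2S + 5:
E[Y] = 2 * E[S] + 5
E[S] = (-4 + 4)/2 = 0
E[Y] = 2 * 0 + 5 = 5

5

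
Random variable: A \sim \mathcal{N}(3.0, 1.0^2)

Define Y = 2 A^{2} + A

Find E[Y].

E[Y] = 2*E[A²] + 1*E[A]
E[A] = 3
E[A²] = Var(A) + (E[A])² = 1 + 9 = 10
E[Y] = 2*10 + 1*3 = 23

23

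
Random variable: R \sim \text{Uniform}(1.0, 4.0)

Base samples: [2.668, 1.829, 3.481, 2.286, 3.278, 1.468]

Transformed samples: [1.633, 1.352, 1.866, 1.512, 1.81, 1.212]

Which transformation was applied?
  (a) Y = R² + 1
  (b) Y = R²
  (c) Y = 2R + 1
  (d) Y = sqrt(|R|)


Checking option (d) Y = sqrt(|R|):
  R = 2.668 -> Y = 1.633 ✓
  R = 1.829 -> Y = 1.352 ✓
  R = 3.481 -> Y = 1.866 ✓
All samples match this transformation.

(d) sqrt(|R|)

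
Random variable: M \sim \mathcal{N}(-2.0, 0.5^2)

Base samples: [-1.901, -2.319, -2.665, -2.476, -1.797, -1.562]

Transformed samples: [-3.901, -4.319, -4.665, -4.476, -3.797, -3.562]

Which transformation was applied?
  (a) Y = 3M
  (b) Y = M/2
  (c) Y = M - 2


Checking option (c) Y = M - 2:
  M = -1.901 -> Y = -3.901 ✓
  M = -2.319 -> Y = -4.319 ✓
  M = -2.665 -> Y = -4.665 ✓
All samples match this transformation.

(c) M - 2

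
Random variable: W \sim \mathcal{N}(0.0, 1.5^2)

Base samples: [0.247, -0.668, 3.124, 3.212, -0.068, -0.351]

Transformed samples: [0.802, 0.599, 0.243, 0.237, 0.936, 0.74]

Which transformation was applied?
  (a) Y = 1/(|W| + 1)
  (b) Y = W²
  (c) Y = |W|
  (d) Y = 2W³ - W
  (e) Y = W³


Checking option (a) Y = 1/(|W| + 1):
  W = 0.247 -> Y = 0.802 ✓
  W = -0.668 -> Y = 0.599 ✓
  W = 3.124 -> Y = 0.243 ✓
All samples match this transformation.

(a) 1/(|W| + 1)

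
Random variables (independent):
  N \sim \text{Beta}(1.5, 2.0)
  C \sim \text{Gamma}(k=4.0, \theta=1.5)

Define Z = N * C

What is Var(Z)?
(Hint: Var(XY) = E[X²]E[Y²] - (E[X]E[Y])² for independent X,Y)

Var(XY) = E[X²]E[Y²] - (E[X]E[Y])²
E[N] = 0.42857143, Var(N) = 0.054421769
E[C] = 6, Var(C) = 9
E[N²] = 0.054421769 + 0.42857143² = 0.23809524
E[C²] = 9 + 6² = 45
Var(Z) = 0.23809524*45 - (0.42857143*6)²
= 10.714286 - 6.6122449 = 4.1020408

4.1020408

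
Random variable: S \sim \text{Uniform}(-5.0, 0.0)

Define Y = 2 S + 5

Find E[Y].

For Y = 2S + 5:
E[Y] = 2 * E[S] + 5
E[S] = (-5 + 0)/2 = -2.5
E[Y] = 2 * (-2.5) + 5 = 0

0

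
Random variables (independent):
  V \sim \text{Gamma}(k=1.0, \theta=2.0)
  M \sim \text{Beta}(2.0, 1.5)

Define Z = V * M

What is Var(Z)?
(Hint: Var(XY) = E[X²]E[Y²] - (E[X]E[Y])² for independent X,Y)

Var(XY) = E[X²]E[Y²] - (E[X]E[Y])²
E[V] = 2, Var(V) = 4
E[M] = 0.57142857, Var(M) = 0.054421769
E[V²] = 4 + 2² = 8
E[M²] = 0.054421769 + 0.57142857² = 0.38095238
Var(Z) = 8*0.38095238 - (2*0.57142857)²
= 3.047619 - 1.3061224 = 1.7414966

1.7414966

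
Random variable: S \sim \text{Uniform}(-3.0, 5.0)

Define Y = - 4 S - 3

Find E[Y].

For Y = -4S - 3:
E[Y] = -4 * E[S] - 3
E[S] = (-3 + 5)/2 = 1
E[Y] = -4 * 1 - 3 = -7

-7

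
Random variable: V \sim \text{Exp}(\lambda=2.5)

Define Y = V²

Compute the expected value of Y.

E[V²] = Var(V) + (E[V])² = 0.16 + 0.16 = 0.32

0.32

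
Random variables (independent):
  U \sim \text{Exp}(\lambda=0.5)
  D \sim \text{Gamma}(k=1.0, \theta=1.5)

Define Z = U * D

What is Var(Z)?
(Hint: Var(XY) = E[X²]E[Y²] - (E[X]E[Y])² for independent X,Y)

Var(XY) = E[X²]E[Y²] - (E[X]E[Y])²
E[U] = 2, Var(U) = 4
E[D] = 1.5, Var(D) = 2.25
E[U²] = 4 + 2² = 8
E[D²] = 2.25 + 1.5² = 4.5
Var(Z) = 8*4.5 - (2*1.5)²
= 36 - 9 = 27

27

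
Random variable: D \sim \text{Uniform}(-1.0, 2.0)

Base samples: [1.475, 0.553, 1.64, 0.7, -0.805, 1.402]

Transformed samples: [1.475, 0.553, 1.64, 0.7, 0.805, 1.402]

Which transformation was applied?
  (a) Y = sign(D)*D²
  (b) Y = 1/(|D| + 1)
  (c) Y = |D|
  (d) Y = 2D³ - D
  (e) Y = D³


Checking option (c) Y = |D|:
  D = 1.475 -> Y = 1.475 ✓
  D = 0.553 -> Y = 0.553 ✓
  D = 1.64 -> Y = 1.64 ✓
All samples match this transformation.

(c) |D|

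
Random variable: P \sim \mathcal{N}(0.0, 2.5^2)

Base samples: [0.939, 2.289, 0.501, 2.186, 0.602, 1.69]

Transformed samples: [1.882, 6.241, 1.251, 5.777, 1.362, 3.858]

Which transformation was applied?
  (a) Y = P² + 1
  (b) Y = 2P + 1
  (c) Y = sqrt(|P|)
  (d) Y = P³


Checking option (a) Y = P² + 1:
  P = 0.939 -> Y = 1.882 ✓
  P = 2.289 -> Y = 6.241 ✓
  P = 0.501 -> Y = 1.251 ✓
All samples match this transformation.

(a) P² + 1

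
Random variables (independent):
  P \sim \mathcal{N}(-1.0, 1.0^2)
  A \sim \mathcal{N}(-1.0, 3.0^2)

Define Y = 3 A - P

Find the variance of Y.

For independent RVs: Var(aX + bY) = a²Var(X) + b²Var(Y)
Var(P) = 1
Var(A) = 9
Var(Y) = (-1)²*1 + 3²*9
= 1*1 + 9*9 = 82

82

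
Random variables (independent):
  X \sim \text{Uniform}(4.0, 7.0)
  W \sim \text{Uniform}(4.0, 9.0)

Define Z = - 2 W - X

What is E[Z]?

E[Z] = -1*E[X] - 2*E[W]
E[X] = 5.5
E[W] = 6.5
E[Z] = -1*5.5 - 2*6.5 = -18.5

-18.5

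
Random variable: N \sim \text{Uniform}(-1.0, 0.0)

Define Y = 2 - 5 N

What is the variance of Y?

For Y = aN + b: Var(Y) = a² * Var(N)
Var(N) = (0 + 1)^2/12 = 0.083333333
Var(Y) = (-5)² * 0.083333333 = 25 * 0.083333333 = 2.0833333

2.0833333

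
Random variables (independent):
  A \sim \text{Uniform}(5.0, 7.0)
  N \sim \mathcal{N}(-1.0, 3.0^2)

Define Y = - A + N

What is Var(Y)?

For independent RVs: Var(aX + bY) = a²Var(X) + b²Var(Y)
Var(A) = 0.33333333
Var(N) = 9
Var(Y) = (-1)²*0.33333333 + 1²*9
= 1*0.33333333 + 1*9 = 9.3333333

9.3333333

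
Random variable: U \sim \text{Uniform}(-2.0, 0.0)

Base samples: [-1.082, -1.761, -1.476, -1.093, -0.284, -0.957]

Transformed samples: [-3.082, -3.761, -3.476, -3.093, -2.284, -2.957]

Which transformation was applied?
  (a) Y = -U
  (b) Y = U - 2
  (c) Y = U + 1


Checking option (b) Y = U - 2:
  U = -1.082 -> Y = -3.082 ✓
  U = -1.761 -> Y = -3.761 ✓
  U = -1.476 -> Y = -3.476 ✓
All samples match this transformation.

(b) U - 2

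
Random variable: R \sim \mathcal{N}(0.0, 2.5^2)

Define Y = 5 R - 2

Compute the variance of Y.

For Y = aR + b: Var(Y) = a² * Var(R)
Var(R) = 2.5^2 = 6.25
Var(Y) = 5² * 6.25 = 25 * 6.25 = 156.25

156.25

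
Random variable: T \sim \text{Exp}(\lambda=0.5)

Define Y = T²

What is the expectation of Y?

Using E[X²] = Var(X) + (E[X])²:
E[T] = 2
Var(T) = 1/0.5^2 = 4
E[T²] = 4 + 2² = 4 + 4 = 8

8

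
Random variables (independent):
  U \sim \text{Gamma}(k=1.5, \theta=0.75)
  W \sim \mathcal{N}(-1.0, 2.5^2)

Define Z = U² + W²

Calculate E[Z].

E[Z] = E[U²] + E[W²]
E[U²] = Var(U) + E[U]² = 0.84375 + 1.265625 = 2.109375
E[W²] = Var(W) + E[W]² = 6.25 + 1 = 7.25
E[Z] = 2.109375 + 7.25 = 9.359375

9.359375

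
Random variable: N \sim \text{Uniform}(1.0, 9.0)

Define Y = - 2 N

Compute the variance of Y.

For Y = aN + b: Var(Y) = a² * Var(N)
Var(N) = (9 - 1)^2/12 = 5.3333333
Var(Y) = (-2)² * 5.3333333 = 4 * 5.3333333 = 21.333333

21.333333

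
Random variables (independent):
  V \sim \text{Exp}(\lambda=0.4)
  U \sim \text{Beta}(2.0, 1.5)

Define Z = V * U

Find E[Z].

For independent RVs: E[XY] = E[X]*E[Y]
E[V] = 2.5
E[U] = 0.57142857
E[Z] = 2.5 * 0.57142857 = 1.4285714

1.4285714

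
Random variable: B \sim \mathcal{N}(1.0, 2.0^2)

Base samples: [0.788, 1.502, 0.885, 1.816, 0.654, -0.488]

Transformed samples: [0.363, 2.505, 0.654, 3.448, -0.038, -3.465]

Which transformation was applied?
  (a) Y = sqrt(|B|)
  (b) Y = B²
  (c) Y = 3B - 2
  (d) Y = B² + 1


Checking option (c) Y = 3B - 2:
  B = 0.788 -> Y = 0.363 ✓
  B = 1.502 -> Y = 2.505 ✓
  B = 0.885 -> Y = 0.654 ✓
All samples match this transformation.

(c) 3B - 2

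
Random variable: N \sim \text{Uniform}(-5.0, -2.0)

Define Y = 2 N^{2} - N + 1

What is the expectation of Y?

E[Y] = 2*E[N²] - 1*E[N] + 1
E[N] = -3.5
E[N²] = Var(N) + (E[N])² = 0.75 + 12.25 = 13
E[Y] = 2*13 - 1*(-3.5) + 1 = 30.5

30.5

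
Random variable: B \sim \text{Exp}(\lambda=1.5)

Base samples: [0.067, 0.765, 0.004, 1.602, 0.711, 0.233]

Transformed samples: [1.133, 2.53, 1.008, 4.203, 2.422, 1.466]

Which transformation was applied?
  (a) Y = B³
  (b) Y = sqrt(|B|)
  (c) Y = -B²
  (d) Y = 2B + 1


Checking option (d) Y = 2B + 1:
  B = 0.067 -> Y = 1.133 ✓
  B = 0.765 -> Y = 2.53 ✓
  B = 0.004 -> Y = 1.008 ✓
All samples match this transformation.

(d) 2B + 1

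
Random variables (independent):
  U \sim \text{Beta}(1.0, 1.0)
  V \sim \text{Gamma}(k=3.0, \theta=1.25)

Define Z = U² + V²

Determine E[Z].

E[Z] = E[U²] + E[V²]
E[U²] = Var(U) + E[U]² = 0.083333333 + 0.25 = 0.33333333
E[V²] = Var(V) + E[V]² = 4.6875 + 14.0625 = 18.75
E[Z] = 0.33333333 + 18.75 = 19.083333

19.083333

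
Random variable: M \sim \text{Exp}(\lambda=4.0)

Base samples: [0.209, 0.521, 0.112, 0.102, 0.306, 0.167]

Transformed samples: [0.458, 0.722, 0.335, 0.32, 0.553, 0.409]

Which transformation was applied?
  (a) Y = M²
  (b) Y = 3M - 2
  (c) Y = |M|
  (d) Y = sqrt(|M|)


Checking option (d) Y = sqrt(|M|):
  M = 0.209 -> Y = 0.458 ✓
  M = 0.521 -> Y = 0.722 ✓
  M = 0.112 -> Y = 0.335 ✓
All samples match this transformation.

(d) sqrt(|M|)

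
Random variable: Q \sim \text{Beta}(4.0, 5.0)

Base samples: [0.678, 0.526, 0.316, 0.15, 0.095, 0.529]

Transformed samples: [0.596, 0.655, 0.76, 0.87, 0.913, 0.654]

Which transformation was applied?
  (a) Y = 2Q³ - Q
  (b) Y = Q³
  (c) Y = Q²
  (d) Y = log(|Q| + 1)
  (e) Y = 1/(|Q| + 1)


Checking option (e) Y = 1/(|Q| + 1):
  Q = 0.678 -> Y = 0.596 ✓
  Q = 0.526 -> Y = 0.655 ✓
  Q = 0.316 -> Y = 0.76 ✓
All samples match this transformation.

(e) 1/(|Q| + 1)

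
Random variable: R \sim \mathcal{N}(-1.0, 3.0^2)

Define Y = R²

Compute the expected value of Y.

Using E[X²] = Var(X) + (E[X])²:
E[R] = -1
Var(R) = 3.0^2 = 9
E[R²] = 9 + (-1)² = 9 + 1 = 10

10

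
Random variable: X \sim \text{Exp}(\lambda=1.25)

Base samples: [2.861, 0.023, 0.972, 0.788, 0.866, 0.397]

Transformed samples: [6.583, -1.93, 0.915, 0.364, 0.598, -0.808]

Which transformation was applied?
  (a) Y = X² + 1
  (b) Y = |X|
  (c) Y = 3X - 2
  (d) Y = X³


Checking option (c) Y = 3X - 2:
  X = 2.861 -> Y = 6.583 ✓
  X = 0.023 -> Y = -1.93 ✓
  X = 0.972 -> Y = 0.915 ✓
All samples match this transformation.

(c) 3X - 2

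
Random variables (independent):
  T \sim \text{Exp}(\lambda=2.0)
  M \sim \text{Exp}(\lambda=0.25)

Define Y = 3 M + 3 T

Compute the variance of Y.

For independent RVs: Var(aX + bY) = a²Var(X) + b²Var(Y)
Var(T) = 0.25
Var(M) = 16
Var(Y) = 3²*0.25 + 3²*16
= 9*0.25 + 9*16 = 146.25

146.25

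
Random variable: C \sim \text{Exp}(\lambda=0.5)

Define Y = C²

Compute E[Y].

E[C²] = Var(C) + (E[C])² = 4 + 4 = 8

8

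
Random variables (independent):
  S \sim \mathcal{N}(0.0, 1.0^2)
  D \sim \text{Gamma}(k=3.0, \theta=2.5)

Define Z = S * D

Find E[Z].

For independent RVs: E[XY] = E[X]*E[Y]
E[S] = 0
E[D] = 7.5
E[Z] = 0 * 7.5 = 0

0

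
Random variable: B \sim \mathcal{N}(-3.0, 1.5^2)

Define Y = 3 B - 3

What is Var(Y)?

For Y = aB + b: Var(Y) = a² * Var(B)
Var(B) = 1.5^2 = 2.25
Var(Y) = 3² * 2.25 = 9 * 2.25 = 20.25

20.25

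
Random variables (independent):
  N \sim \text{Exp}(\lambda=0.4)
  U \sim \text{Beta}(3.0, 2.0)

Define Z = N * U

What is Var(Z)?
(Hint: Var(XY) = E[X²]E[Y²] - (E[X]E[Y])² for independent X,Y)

Var(XY) = E[X²]E[Y²] - (E[X]E[Y])²
E[N] = 2.5, Var(N) = 6.25
E[U] = 0.6, Var(U) = 0.04
E[N²] = 6.25 + 2.5² = 12.5
E[U²] = 0.04 + 0.6² = 0.4
Var(Z) = 12.5*0.4 - (2.5*0.6)²
= 5 - 2.25 = 2.75

2.75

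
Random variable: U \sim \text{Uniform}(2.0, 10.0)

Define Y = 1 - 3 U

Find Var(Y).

For Y = aU + b: Var(Y) = a² * Var(U)
Var(U) = (10 - 2)^2/12 = 5.3333333
Var(Y) = (-3)² * 5.3333333 = 9 * 5.3333333 = 48

48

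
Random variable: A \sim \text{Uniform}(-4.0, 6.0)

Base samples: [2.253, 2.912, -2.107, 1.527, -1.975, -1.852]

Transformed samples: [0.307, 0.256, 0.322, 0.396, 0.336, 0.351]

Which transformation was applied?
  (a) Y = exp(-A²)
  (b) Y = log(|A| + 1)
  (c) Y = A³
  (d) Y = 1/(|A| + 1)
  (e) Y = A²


Checking option (d) Y = 1/(|A| + 1):
  A = 2.253 -> Y = 0.307 ✓
  A = 2.912 -> Y = 0.256 ✓
  A = -2.107 -> Y = 0.322 ✓
All samples match this transformation.

(d) 1/(|A| + 1)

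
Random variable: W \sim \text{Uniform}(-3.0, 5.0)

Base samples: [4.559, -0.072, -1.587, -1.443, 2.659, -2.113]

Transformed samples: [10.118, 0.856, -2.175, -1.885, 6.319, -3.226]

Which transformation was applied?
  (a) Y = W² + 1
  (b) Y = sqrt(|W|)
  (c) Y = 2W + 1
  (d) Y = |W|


Checking option (c) Y = 2W + 1:
  W = 4.559 -> Y = 10.118 ✓
  W = -0.072 -> Y = 0.856 ✓
  W = -1.587 -> Y = -2.175 ✓
All samples match this transformation.

(c) 2W + 1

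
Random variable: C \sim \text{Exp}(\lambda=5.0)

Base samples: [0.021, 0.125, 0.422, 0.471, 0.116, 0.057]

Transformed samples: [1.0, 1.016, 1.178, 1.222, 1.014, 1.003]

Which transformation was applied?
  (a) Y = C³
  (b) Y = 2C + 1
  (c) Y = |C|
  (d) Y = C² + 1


Checking option (d) Y = C² + 1:
  C = 0.021 -> Y = 1.0 ✓
  C = 0.125 -> Y = 1.016 ✓
  C = 0.422 -> Y = 1.178 ✓
All samples match this transformation.

(d) C² + 1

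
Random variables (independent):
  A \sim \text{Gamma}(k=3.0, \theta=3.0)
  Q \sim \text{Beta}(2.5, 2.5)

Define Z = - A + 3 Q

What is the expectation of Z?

E[Z] = -1*E[A] + 3*E[Q]
E[A] = 9
E[Q] = 0.5
E[Z] = -1*9 + 3*0.5 = -7.5

-7.5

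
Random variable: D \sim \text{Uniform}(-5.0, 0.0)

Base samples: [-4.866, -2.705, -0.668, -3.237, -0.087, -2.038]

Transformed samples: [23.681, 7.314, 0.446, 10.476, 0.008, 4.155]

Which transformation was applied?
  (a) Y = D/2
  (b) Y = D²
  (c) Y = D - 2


Checking option (b) Y = D²:
  D = -4.866 -> Y = 23.681 ✓
  D = -2.705 -> Y = 7.314 ✓
  D = -0.668 -> Y = 0.446 ✓
All samples match this transformation.

(b) D²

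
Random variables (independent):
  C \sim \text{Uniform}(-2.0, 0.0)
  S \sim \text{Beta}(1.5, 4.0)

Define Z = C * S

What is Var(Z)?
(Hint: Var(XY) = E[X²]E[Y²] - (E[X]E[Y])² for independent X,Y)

Var(XY) = E[X²]E[Y²] - (E[X]E[Y])²
E[C] = -1, Var(C) = 0.33333333
E[S] = 0.27272727, Var(S) = 0.03051494
E[C²] = 0.33333333 + (-1)² = 1.3333333
E[S²] = 0.03051494 + 0.27272727² = 0.1048951
Var(Z) = 1.3333333*0.1048951 - (-1*0.27272727)²
= 0.13986014 - 0.074380165 = 0.065479975

0.065479975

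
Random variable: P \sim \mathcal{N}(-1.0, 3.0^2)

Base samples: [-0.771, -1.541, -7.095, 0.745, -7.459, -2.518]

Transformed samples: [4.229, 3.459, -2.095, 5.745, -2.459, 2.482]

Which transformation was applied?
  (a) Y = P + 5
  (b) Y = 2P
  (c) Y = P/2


Checking option (a) Y = P + 5:
  P = -0.771 -> Y = 4.229 ✓
  P = -1.541 -> Y = 3.459 ✓
  P = -7.095 -> Y = -2.095 ✓
All samples match this transformation.

(a) P + 5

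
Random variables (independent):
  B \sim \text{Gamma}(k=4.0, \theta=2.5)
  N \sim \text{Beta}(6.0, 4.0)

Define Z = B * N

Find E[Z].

For independent RVs: E[XY] = E[X]*E[Y]
E[B] = 10
E[N] = 0.6
E[Z] = 10 * 0.6 = 6

6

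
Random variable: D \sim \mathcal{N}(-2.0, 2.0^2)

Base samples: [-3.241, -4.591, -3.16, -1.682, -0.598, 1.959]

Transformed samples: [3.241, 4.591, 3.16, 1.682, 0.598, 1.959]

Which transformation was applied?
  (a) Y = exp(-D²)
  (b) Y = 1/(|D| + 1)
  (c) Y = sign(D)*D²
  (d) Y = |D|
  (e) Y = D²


Checking option (d) Y = |D|:
  D = -3.241 -> Y = 3.241 ✓
  D = -4.591 -> Y = 4.591 ✓
  D = -3.16 -> Y = 3.16 ✓
All samples match this transformation.

(d) |D|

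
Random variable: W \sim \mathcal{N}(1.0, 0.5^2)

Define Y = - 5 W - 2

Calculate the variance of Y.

For Y = aW + b: Var(Y) = a² * Var(W)
Var(W) = 0.5^2 = 0.25
Var(Y) = (-5)² * 0.25 = 25 * 0.25 = 6.25

6.25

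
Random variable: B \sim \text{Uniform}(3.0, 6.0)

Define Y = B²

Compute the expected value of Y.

Using E[X²] = Var(X) + (E[X])²:
E[B] = 4.5
Var(B) = (6 - 3)^2/12 = 0.75
E[B²] = 0.75 + 4.5² = 0.75 + 20.25 = 21

21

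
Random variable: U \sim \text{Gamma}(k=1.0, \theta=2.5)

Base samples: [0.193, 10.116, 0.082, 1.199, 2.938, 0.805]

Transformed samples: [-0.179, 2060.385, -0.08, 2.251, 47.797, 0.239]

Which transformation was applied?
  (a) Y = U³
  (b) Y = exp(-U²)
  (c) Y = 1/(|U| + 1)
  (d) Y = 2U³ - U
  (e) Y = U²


Checking option (d) Y = 2U³ - U:
  U = 0.193 -> Y = -0.179 ✓
  U = 10.116 -> Y = 2060.385 ✓
  U = 0.082 -> Y = -0.08 ✓
All samples match this transformation.

(d) 2U³ - U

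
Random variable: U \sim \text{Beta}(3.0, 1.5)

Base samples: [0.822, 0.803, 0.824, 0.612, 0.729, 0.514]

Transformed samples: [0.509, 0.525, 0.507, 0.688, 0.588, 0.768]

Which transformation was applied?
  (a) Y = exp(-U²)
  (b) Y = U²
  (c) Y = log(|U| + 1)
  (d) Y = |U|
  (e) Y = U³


Checking option (a) Y = exp(-U²):
  U = 0.822 -> Y = 0.509 ✓
  U = 0.803 -> Y = 0.525 ✓
  U = 0.824 -> Y = 0.507 ✓
All samples match this transformation.

(a) exp(-U²)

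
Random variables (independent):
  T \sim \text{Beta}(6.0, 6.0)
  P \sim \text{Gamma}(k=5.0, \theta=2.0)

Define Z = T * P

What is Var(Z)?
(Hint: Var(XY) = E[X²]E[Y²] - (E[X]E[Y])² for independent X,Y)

Var(XY) = E[X²]E[Y²] - (E[X]E[Y])²
E[T] = 0.5, Var(T) = 0.019230769
E[P] = 10, Var(P) = 20
E[T²] = 0.019230769 + 0.5² = 0.26923077
E[P²] = 20 + 10² = 120
Var(Z) = 0.26923077*120 - (0.5*10)²
= 32.307692 - 25 = 7.3076923

7.3076923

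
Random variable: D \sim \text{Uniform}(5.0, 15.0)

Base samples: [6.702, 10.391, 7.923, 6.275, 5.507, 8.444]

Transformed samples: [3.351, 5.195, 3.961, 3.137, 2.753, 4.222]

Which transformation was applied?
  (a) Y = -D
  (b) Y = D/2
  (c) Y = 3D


Checking option (b) Y = D/2:
  D = 6.702 -> Y = 3.351 ✓
  D = 10.391 -> Y = 5.195 ✓
  D = 7.923 -> Y = 3.961 ✓
All samples match this transformation.

(b) D/2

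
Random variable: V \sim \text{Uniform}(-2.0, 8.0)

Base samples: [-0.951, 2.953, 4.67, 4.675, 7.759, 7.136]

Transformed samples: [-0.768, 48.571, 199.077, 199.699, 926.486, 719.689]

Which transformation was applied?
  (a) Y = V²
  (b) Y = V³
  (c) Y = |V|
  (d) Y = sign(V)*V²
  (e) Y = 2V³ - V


Checking option (e) Y = 2V³ - V:
  V = -0.951 -> Y = -0.768 ✓
  V = 2.953 -> Y = 48.571 ✓
  V = 4.67 -> Y = 199.077 ✓
All samples match this transformation.

(e) 2V³ - V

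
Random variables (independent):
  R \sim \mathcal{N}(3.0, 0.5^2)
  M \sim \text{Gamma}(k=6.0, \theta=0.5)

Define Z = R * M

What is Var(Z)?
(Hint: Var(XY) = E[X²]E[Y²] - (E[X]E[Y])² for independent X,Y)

Var(XY) = E[X²]E[Y²] - (E[X]E[Y])²
E[R] = 3, Var(R) = 0.25
E[M] = 3, Var(M) = 1.5
E[R²] = 0.25 + 3² = 9.25
E[M²] = 1.5 + 3² = 10.5
Var(Z) = 9.25*10.5 - (3*3)²
= 97.125 - 81 = 16.125

16.125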